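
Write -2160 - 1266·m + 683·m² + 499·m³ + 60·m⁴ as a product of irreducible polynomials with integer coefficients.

By the rational root theorem, m = -6 is a root, so (m + 6) is a factor; dividing leaves 60·m³ + 139·m² - 151·m - 360.
Continuing, m = -9/4 is a root, so (4·m + 9) is a factor; dividing leaves 15·m² + m - 40.
The remaining quadratic factors as (5·m - 8)(3·m + 5).

(3·m + 5)·(4·m + 9)·(5·m - 8)·(m + 6)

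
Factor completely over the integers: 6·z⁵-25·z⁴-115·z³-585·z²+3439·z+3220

(6·z+5)·(z-4)·(z-7)·(z²+6·z+23)

Testing divisors of the constant over divisors of the leading coefficient, z = 4 is a root, giving the factor (z-4) and quotient 6·z⁴-z³-119·z²-1061·z-805.
Then z = -5/6 is a root, so (6·z+5) is a factor; dividing leaves z³-z²-19·z-161.
Next, z = 7 is a root, so (z-7) divides it; the quotient is z²+6·z+23.
The quadratic z²+6·z+23 has discriminant -56 < 0 and is irreducible over ℤ.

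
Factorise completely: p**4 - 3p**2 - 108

Substitute u = p**2 to get a quadratic in u, then factor.
p**2 - 12 is irreducible over ℤ (12 is not a perfect square).
p**2 + 9 is irreducible over ℤ (sum of squares).

(p**2 + 9)(p**2 - 12)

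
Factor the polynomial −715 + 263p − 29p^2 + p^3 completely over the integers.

(p − 11)(p − 13)(p − 5)

Trying the rational-root candidates, p = 13 is a root, so (p − 13) is a factor; dividing leaves p^2 − 16p + 55.
The remaining quadratic factors as (p − 5)(p − 11).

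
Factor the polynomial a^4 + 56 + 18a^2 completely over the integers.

Substitute u = a^2 to get a quadratic in u, then factor.
a^2 + 4 is irreducible over ℤ (sum of squares).
a^2 + 14 is irreducible over ℤ (always positive, so no real roots).

(a^2 + 14)(a^2 + 4)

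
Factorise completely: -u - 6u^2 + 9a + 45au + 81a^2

(9a + 6u + 1)(9a - u)

Group: 9a(9a - u) + (6u + 1)(9a - u); both groups contain (9a - u).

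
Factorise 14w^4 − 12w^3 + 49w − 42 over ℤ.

Group as (14w^4 + 49w) + (−12w^3 − 42) = 7w(2w^3 + 7) − 6(2w^3 + 7).
Both groups share the factor (2w^3 + 7).

(7w − 6)(2w^3 + 7)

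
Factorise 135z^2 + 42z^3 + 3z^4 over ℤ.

3z^2(z + 5)(z + 9)

Pull out the common factor 3z^2, then factor the remaining trinomial.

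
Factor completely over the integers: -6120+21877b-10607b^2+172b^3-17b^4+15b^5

Testing divisors of the constant over divisors of the leading coefficient, b = 8 is a root, so (b-8) divides it; the quotient is 15b^4+103b^3+996b^2-2639b+765.
Next, b = 1/3 is a root, so (3b-1) divides it; the quotient is 5b^3+36b^2+344b-765.
Next, b = 9/5 is a root, giving the factor (5b-9) and quotient b^2+9b+85.
The quadratic b^2+9b+85 has discriminant -259 < 0 and is irreducible over ℤ.

(3b-1)(5b-9)(b-8)(b^2+9b+85)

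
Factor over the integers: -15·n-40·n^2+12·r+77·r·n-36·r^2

Group: -9·r·(4·r-5·n) + (8·n+3)·(4·r-5·n); both groups contain (4·r-5·n).

-(4·r-5·n)·(9·r-8·n-3)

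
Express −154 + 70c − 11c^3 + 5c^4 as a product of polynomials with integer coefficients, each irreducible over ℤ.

(5c − 11)(c^3 + 14)

Group as (5c^4 + 70c) + (−11c^3 − 154) = 5c(c^3 + 14) − 11(c^3 + 14).
Both groups share the factor (c^3 + 14).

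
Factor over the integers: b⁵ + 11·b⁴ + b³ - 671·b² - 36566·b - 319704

Trying the rational-root candidates, b = -12 is a root, so (b + 12) divides it; the quotient is b⁴ - b³ + 13·b² - 827·b - 26642.
Continuing, b = -11 is a root, so (b + 11) divides it; the quotient is b³ - 12·b² + 145·b - 2422.
Next, b = 14 is a root, giving the factor (b - 14) and quotient b² + 2·b + 173.
The quadratic b² + 2·b + 173 has discriminant -688 < 0 and is irreducible over ℤ.

(b + 11)·(b + 12)·(b - 14)·(b² + 2·b + 173)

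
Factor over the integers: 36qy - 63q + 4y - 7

Group as (36qy - 63q) + (4y - 7) = 9q(4y - 7) + (4y - 7).
Both groups share the factor (4y - 7).

(4y - 7)(9q + 1)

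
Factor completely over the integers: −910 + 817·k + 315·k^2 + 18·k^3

Testing divisors of the constant over divisors of the leading coefficient, k = 5/6 is a root, so (6·k − 5) is a factor; dividing leaves 3·k^2 + 55·k + 182.
The remaining quadratic factors as (k + 14)(3·k + 13).

(3·k + 13)·(6·k − 5)·(k + 14)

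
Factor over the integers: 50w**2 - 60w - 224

2(5w + 8)(5w - 14)

Pull out the common factor 2, then factor the remaining trinomial.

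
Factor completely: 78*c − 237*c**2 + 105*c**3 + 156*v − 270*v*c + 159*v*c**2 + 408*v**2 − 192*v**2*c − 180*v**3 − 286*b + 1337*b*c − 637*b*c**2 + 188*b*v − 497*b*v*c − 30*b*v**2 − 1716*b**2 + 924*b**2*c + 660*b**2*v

Group: 12*b*(55*b*v + 77*b*c − 143*b − 30*v**2 − 57*v*c + 78*v − 21*c**2 + 39*c) + (6*v − 5*c + 2)*(55*b*v + 77*b*c − 143*b − 30*v**2 − 57*v*c + 78*v − 21*c**2 + 39*c); both groups contain (55*b*v + 77*b*c − 143*b − 30*v**2 − 57*v*c + 78*v − 21*c**2 + 39*c), so (12*b + 6*v − 5*c + 2) is a factor with cofactor 55*b*v + 77*b*c − 143*b − 30*v**2 − 57*v*c + 78*v − 21*c**2 + 39*c.
The cofactor groups again: 55*b*v + 77*b*c − 143*b − 30*v**2 − 57*v*c + 78*v − 21*c**2 + 39*c = 11*b*(5*v + 7*c − 13) + (−6*v − 3*c)*(5*v + 7*c − 13); both groups contain (5*v + 7*c − 13), giving (11*b − 6*v − 3*c)*(5*v + 7*c − 13).

(11*b − 6*v − 3*c)*(12*b + 6*v − 5*c + 2)*(5*v + 7*c − 13)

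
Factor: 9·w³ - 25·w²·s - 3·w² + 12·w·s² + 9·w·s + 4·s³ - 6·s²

Group: 9·w·(w² - 3·w·s + 2·s²) + (2·s - 3)·(w² - 3·w·s + 2·s²); both groups contain (w² - 3·w·s + 2·s²), so (9·w + 2·s - 3) is a factor with cofactor w² - 3·w·s + 2·s².
The cofactor groups again: w² - 3·w·s + 2·s² = w·(w - 2·s) - s·(w - 2·s); both groups contain (w - 2·s), giving (w - s)·(w - 2·s).

(w - 2·s)·(w - s)·(9·w + 2·s - 3)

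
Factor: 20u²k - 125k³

5k(2u - 5k)(2u + 5k)

Every term has a factor of 5k. Then 4u² - 25k² = (2u)² − (5k)².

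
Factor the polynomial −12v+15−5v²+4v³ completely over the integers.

Group as (4v³−12v) + (−5v²+15) = 4v(v²−3) − 5(v²−3).
Both groups share the factor (v²−3).

(4v−5)(v²−3)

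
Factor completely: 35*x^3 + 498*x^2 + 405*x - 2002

(5*x + 14)*(7*x - 11)*(x + 13)

By the rational root theorem, x = 11/7 is a root, so (7*x - 11) divides it; the quotient is 5*x^2 + 79*x + 182.
The remaining quadratic factors as (5*x + 14)(x + 13).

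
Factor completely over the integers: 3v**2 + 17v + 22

Need a pair with product 3·22 = 66 and sum 17: that's 11 and 6.
Split the middle term: 3v**2 + 11v + 6v + 22 = v(3v + 11) + 2(3v + 11).

(3v + 11)(v + 2)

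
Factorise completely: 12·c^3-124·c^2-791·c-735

Testing divisors of the constant over divisors of the leading coefficient, c = 15 is a root, so (c-15) divides it; the quotient is 12·c^2+56·c+49.
The remaining quadratic factors as (2·c+7)(6·c+7).

(2·c+7)·(6·c+7)·(c-15)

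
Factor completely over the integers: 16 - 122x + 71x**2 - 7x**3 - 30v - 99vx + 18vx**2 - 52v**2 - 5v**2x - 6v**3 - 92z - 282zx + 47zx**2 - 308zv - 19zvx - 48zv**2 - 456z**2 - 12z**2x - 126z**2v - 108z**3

-(6z + 2v - x + 2)(9z + 3v + 7x - 1)(2z + v - x + 8)

Group: 2z(-54z**2 - 36zv - 33zx - 12z - 6v**2 - 11vx - 4v + 7x**2 - 15x + 2) + (v - x + 8)(-54z**2 - 36zv - 33zx - 12z - 6v**2 - 11vx - 4v + 7x**2 - 15x + 2); both groups contain (-54z**2 - 36zv - 33zx - 12z - 6v**2 - 11vx - 4v + 7x**2 - 15x + 2), so (2z + v - x + 8) is a factor with cofactor -54z**2 - 36zv - 33zx - 12z - 6v**2 - 11vx - 4v + 7x**2 - 15x + 2.
The cofactor groups again: -54z**2 - 36zv - 33zx - 12z - 6v**2 - 11vx - 4v + 7x**2 - 15x + 2 = -9z(6z + 2v - x + 2) + (-3v - 7x + 1)(6z + 2v - x + 2); both groups contain (6z + 2v - x + 2), giving -(9z + 3v + 7x - 1)(6z + 2v - x + 2).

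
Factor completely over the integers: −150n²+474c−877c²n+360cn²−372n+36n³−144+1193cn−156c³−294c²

−(12c+n−6)(13c−6n−8)(c+6n+3)

Group: c(−156c²+59cn+174c+6n²−28n−48) + (6n+3)(−156c²+59cn+174c+6n²−28n−48); both groups contain (−156c²+59cn+174c+6n²−28n−48), so (c+6n+3) is a factor with cofactor −156c²+59cn+174c+6n²−28n−48.
The cofactor groups again: −156c²+59cn+174c+6n²−28n−48 = −12c(13c−6n−8) + (−n+6)(13c−6n−8); both groups contain (13c−6n−8), giving −(12c+n−6)(13c−6n−8).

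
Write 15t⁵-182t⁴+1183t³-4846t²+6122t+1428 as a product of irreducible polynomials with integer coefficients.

By the rational root theorem, t = -1/5 is a root, so (5t+1) is a factor; dividing leaves 3t⁴-37t³+244t²-1018t+1428.
Then t = 6 is a root, so (t-6) is a factor; dividing leaves 3t³-19t²+130t-238.
Next, t = 7/3 is a root, so (3t-7) is a factor; dividing leaves t²-4t+34.
The quadratic t²-4t+34 has discriminant -120 < 0 and is irreducible over ℤ.

(3t-7)(5t+1)(t-6)(t²-4t+34)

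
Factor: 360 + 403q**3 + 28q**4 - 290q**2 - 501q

By the rational root theorem, q = 3/4 is a root, giving the factor (4q - 3) and quotient 7q**3 + 106q**2 + 7q - 120.
Next, q = 1 is a root, giving the factor (q - 1) and quotient 7q**2 + 113q + 120.
The remaining quadratic factors as (7q + 8)(q + 15).

(4q - 3)(7q + 8)(q + 15)(q - 1)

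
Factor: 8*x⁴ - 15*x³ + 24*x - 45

Group as (8*x⁴ + 24*x) + (-15*x³ - 45) = 8*x*(x³ + 3) - 15*(x³ + 3).
Both groups share the factor (x³ + 3).

(8*x - 15)*(x³ + 3)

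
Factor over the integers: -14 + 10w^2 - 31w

(2w - 7)(5w + 2)

Need a pair with product 10·(-14) = -140 and sum -31: that's -35 and 4.
Split the middle term: 10w^2 - 35w + 4w - 14 = 5w(2w - 7) + 2(2w - 7).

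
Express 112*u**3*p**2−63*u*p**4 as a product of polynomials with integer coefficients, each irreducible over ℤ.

Every term has a factor of 7*u*p**2. Then 16*u**2−9*p**2 = (4*u)² − (3*p)².

7*p**2*u*(4*u−3*p)*(4*u+3*p)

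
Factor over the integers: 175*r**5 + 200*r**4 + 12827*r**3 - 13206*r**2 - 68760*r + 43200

(5*r - 12)*(5*r - 3)*(7*r + 15)*(r**2 + 2*r + 80)

Testing divisors of the constant over divisors of the leading coefficient, r = 12/5 is a root, giving the factor (5*r - 12) and quotient 35*r**4 + 124*r**3 + 2863*r**2 + 4230*r - 3600.
Then r = -15/7 is a root, giving the factor (7*r + 15) and quotient 5*r**3 + 7*r**2 + 394*r - 240.
Continuing, r = 3/5 is a root, so (5*r - 3) is a factor; dividing leaves r**2 + 2*r + 80.
The quadratic r**2 + 2*r + 80 has discriminant -316 < 0 and is irreducible over ℤ.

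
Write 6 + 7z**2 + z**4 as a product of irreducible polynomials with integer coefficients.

(z**2 + 1)(z**2 + 6)

Substitute u = z**2 to get a quadratic in u, then factor.
z**2 + 1 is irreducible over ℤ (sum of squares).
z**2 + 6 is irreducible over ℤ (always positive, so no real roots).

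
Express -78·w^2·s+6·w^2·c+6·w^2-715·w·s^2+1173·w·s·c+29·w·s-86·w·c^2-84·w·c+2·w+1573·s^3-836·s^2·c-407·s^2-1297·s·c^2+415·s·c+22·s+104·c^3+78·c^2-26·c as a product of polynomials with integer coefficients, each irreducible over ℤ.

Group: 13·s·(-6·w^2-55·w·s+86·w·c-2·w+121·s^2-55·s·c-22·s-104·c^2+26·c) + (-c-1)·(-6·w^2-55·w·s+86·w·c-2·w+121·s^2-55·s·c-22·s-104·c^2+26·c); both groups contain (-6·w^2-55·w·s+86·w·c-2·w+121·s^2-55·s·c-22·s-104·c^2+26·c), so (13·s-c-1) is a factor with cofactor -6·w^2-55·w·s+86·w·c-2·w+121·s^2-55·s·c-22·s-104·c^2+26·c.
The cofactor groups again: -6·w^2-55·w·s+86·w·c-2·w+121·s^2-55·s·c-22·s-104·c^2+26·c = -6·w·(w+11·s-13·c) + (11·s+8·c-2)·(w+11·s-13·c); both groups contain (w+11·s-13·c), giving -(6·w-11·s-8·c+2)·(w+11·s-13·c).

-(w+11·s-13·c)·(6·w-11·s-8·c+2)·(13·s-c-1)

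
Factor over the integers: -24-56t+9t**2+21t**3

Group as (21t**3-56t) + (9t**2-24) = 7t(3t**2-8) + 3(3t**2-8).
Both groups share the factor (3t**2-8).

(7t+3)(3t**2-8)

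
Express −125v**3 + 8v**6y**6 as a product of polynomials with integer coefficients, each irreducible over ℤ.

Pull out the common factor v**3, leaving 8v**3y**6 − 125.
Recognize a difference of cubes with the parts 2vy**2 and 5.

v**3(2vy**2 − 5)(4v**2y**4 + 10vy**2 + 25)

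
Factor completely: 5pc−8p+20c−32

(5c−8)(p+4)

Group as (5pc−8p) + (20c−32) = p(5c−8) + 4(5c−8).
Both groups share the factor (5c−8).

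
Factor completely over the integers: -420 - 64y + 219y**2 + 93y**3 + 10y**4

(2y + 7)(5y - 6)(y + 2)(y + 5)

Testing divisors of the constant over divisors of the leading coefficient, y = -2 is a root, so (y + 2) divides it; the quotient is 10y**3 + 73y**2 + 73y - 210.
Then y = 6/5 is a root, giving the factor (5y - 6) and quotient 2y**2 + 17y + 35.
The remaining quadratic factors as (y + 5)(2y + 7).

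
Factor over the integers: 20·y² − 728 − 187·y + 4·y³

(2·y + 7)·(2·y − 13)·(y + 8)

By the rational root theorem, y = 13/2 is a root, so (2·y − 13) divides it; the quotient is 2·y² + 23·y + 56.
The remaining quadratic factors as (2·y + 7)(y + 8).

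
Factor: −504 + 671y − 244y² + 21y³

(3y − 7)(7y − 9)(y − 8)

By the rational root theorem, y = 9/7 is a root, so (7y − 9) divides it; the quotient is 3y² − 31y + 56.
The remaining quadratic factors as (3y − 7)(y − 8).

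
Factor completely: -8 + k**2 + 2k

(k + 4)(k - 2)

Two integers with product -8 and sum 2 are 4 and -2.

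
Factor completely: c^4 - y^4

(c + y)*(c - y)*(c^2 + y^2)

(c)⁴ − (y)⁴ = ((c)² − (y)²)((c)² + (y)²); the first factor splits again, the second (c^2 + y^2) is irreducible.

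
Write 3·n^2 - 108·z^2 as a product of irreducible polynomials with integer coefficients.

Pull out the common factor 3; n^2 - 36·z^2 is a difference of squares.

3·(n + 6·z)·(n - 6·z)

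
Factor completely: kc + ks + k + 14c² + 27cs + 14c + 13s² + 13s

(k + 14c + 13s)(c + s + 1)

Group: k(c + s + 1) + (14c + 13s)(c + s + 1); both groups contain (c + s + 1).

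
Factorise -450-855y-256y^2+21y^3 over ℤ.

(3y+2)(7y+15)(y-15)

Among the possible rational roots, y = -15/7 is a root, so (7y+15) divides it; the quotient is 3y^2-43y-30.
The remaining quadratic factors as (3y+2)(y-15).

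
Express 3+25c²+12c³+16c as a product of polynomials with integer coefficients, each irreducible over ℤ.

(3c+1)(4c+3)(c+1)

Trying the rational-root candidates, c = -1 is a root, so (c+1) divides it; the quotient is 12c²+13c+3.
The remaining quadratic factors as (4c+3)(3c+1).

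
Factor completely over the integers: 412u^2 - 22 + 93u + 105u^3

By the rational root theorem, u = -11/3 is a root, giving the factor (3u + 11) and quotient 35u^2 + 9u - 2.
The remaining quadratic factors as (5u + 2)(7u - 1).

(3u + 11)(5u + 2)(7u - 1)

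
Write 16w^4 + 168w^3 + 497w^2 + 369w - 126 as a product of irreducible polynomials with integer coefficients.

Trying the rational-root candidates, w = -7/4 is a root, giving the factor (4w + 7) and quotient 4w^3 + 35w^2 + 63w - 18.
Next, w = -6 is a root, so (w + 6) is a factor; dividing leaves 4w^2 + 11w - 3.
The remaining quadratic factors as (4w - 1)(w + 3).

(4w + 7)(4w - 1)(w + 3)(w + 6)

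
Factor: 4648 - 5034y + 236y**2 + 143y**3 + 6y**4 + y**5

(y + 7)(y - 1)(y - 4)(y**2 + 4y + 166)

By the rational root theorem, y = 4 is a root, giving the factor (y - 4) and quotient y**4 + 10y**3 + 183y**2 + 968y - 1162.
Continuing, y = -7 is a root, so (y + 7) divides it; the quotient is y**3 + 3y**2 + 162y - 166.
Continuing, y = 1 is a root, so (y - 1) is a factor; dividing leaves y**2 + 4y + 166.
The quadratic y**2 + 4y + 166 has discriminant -648 < 0 and is irreducible over ℤ.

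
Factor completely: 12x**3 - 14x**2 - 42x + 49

Group as (12x**3 - 42x) + (-14x**2 + 49) = 6x(2x**2 - 7) - 7(2x**2 - 7).
Both groups share the factor (2x**2 - 7).

(6x - 7)(2x**2 - 7)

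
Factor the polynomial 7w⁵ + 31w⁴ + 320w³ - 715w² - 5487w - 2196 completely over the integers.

Among the possible rational roots, w = 4 is a root, giving the factor (w - 4) and quotient 7w⁴ + 59w³ + 556w² + 1509w + 549.
Then w = -3 is a root, giving the factor (w + 3) and quotient 7w³ + 38w² + 442w + 183.
Next, w = -3/7 is a root, so (7w + 3) is a factor; dividing leaves w² + 5w + 61.
The quadratic w² + 5w + 61 has discriminant -219 < 0 and is irreducible over ℤ.

(7w + 3)(w + 3)(w - 4)(w² + 5w + 61)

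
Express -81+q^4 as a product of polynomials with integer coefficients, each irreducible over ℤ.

(q)⁴ − (3)⁴ = ((q)² − (3)²)((q)² + (3)²); the first factor splits again, the second (q^2+9) is irreducible.

(q+3)(q-3)(q^2+9)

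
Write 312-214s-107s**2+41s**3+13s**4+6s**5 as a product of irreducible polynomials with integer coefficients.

(2s-3)(3s-4)(s+2)(s**2+3s+13)

Among the possible rational roots, s = 3/2 is a root, so (2s-3) is a factor; dividing leaves 3s**4+11s**3+37s**2+2s-104.
Continuing, s = -2 is a root, so (s+2) is a factor; dividing leaves 3s**3+5s**2+27s-52.
Next, s = 4/3 is a root, so (3s-4) divides it; the quotient is s**2+3s+13.
The quadratic s**2+3s+13 has discriminant -43 < 0 and is irreducible over ℤ.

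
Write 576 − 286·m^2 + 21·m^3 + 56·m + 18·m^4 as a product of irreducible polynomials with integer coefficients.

(2·m + 9)·(3·m + 4)·(3·m − 8)·(m − 2)

Testing divisors of the constant over divisors of the leading coefficient, m = −4/3 is a root, so (3·m + 4) divides it; the quotient is 6·m^3 − m^2 − 94·m + 144.
Then m = 2 is a root, so (m − 2) is a factor; dividing leaves 6·m^2 + 11·m − 72.
The remaining quadratic factors as (2·m + 9)(3·m − 8).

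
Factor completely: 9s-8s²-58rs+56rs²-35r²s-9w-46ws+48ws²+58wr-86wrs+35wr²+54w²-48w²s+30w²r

Group: 6w(5wr-8ws+9w-5rs+8s²-9s) + (7r-1)(5wr-8ws+9w-5rs+8s²-9s); both groups contain (5wr-8ws+9w-5rs+8s²-9s), so (6w+7r-1) is a factor with cofactor 5wr-8ws+9w-5rs+8s²-9s.
The cofactor groups again: 5wr-8ws+9w-5rs+8s²-9s = w(5r-8s+9) - s(5r-8s+9); both groups contain (5r-8s+9), giving (w-s)(5r-8s+9).

(w-s)(5r-8s+9)(6w+7r-1)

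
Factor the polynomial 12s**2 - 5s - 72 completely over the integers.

(3s - 8)(4s + 9)

Need a pair with product 12·(-72) = -864 and sum -5: that's -32 and 27.
Split the middle term: 12s**2 - 32s + 27s - 72 = 4s(3s - 8) + 9(3s - 8).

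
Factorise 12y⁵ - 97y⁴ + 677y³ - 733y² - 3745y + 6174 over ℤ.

Among the possible rational roots, y = 2 is a root, so (y - 2) is a factor; dividing leaves 12y⁴ - 73y³ + 531y² + 329y - 3087.
Next, y = -9/4 is a root, so (4y + 9) is a factor; dividing leaves 3y³ - 25y² + 189y - 343.
Then y = 7/3 is a root, so (3y - 7) is a factor; dividing leaves y² - 6y + 49.
The quadratic y² - 6y + 49 has discriminant -160 < 0 and is irreducible over ℤ.

(3y - 7)(4y + 9)(y - 2)(y² - 6y + 49)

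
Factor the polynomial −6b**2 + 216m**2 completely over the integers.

Every term has a factor of 6. Then 36m**2 − b**2 = (6m)² − (b)².

6(6m − b)(6m + b)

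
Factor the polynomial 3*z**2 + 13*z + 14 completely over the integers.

(3*z + 7)*(z + 2)

Need a pair with product 3·14 = 42 and sum 13: that's 6 and 7.
Split the middle term: 3*z**2 + 6*z + 7*z + 14 = 3*z*(z + 2) + 7*(z + 2).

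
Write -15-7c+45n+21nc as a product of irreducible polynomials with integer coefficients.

(3n-1)(7c+15)

Group as (21nc+45n) + (-7c-15) = 3n(7c+15) - (7c+15).
Both groups share the factor (7c+15).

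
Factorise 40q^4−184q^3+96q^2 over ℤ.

Pull out the common factor 8q^2, then factor the remaining trinomial.

8q^2(5q−3)(q−4)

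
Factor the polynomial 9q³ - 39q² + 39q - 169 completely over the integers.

(3q - 13)(3q² + 13)

Group as (9q³ + 39q) + (-39q² - 169) = 3q(3q² + 13) - 13(3q² + 13).
Both groups share the factor (3q² + 13).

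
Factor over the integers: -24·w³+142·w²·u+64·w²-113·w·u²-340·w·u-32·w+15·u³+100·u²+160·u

-(4·w-3·u-8)·(w-5·u)·(6·w-u-4)

Group: 6·w·(-4·w²+23·w·u+8·w-15·u²-40·u) + (-u-4)·(-4·w²+23·w·u+8·w-15·u²-40·u); both groups contain (-4·w²+23·w·u+8·w-15·u²-40·u), so (6·w-u-4) is a factor with cofactor -4·w²+23·w·u+8·w-15·u²-40·u.
The cofactor groups again: -4·w²+23·w·u+8·w-15·u²-40·u = -w·(4·w-3·u-8) + 5·u·(4·w-3·u-8); both groups contain (4·w-3·u-8), giving -(w-5·u)·(4·w-3·u-8).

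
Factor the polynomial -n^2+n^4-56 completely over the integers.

Substitute u = n^2 to get a quadratic in u, then factor.
n^2+7 is irreducible over ℤ (always positive, so no real roots).
n^2-8 is irreducible over ℤ (8 is not a perfect square).

(n^2+7)*(n^2-8)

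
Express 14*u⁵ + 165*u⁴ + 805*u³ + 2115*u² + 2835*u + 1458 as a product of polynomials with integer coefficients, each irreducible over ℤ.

(2*u + 9)*(7*u + 9)*(u + 2)*(u² + 4*u + 9)

Testing divisors of the constant over divisors of the leading coefficient, u = -9/7 is a root, so (7*u + 9) divides it; the quotient is 2*u⁴ + 21*u³ + 88*u² + 189*u + 162.
Then u = -9/2 is a root, so (2*u + 9) divides it; the quotient is u³ + 6*u² + 17*u + 18.
Next, u = -2 is a root, giving the factor (u + 2) and quotient u² + 4*u + 9.
The quadratic u² + 4*u + 9 has discriminant -20 < 0 and is irreducible over ℤ.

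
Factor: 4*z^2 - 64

4*(z + 4)*(z - 4)

Factor out 4, leaving z^2 - 16, which is a difference of two squares.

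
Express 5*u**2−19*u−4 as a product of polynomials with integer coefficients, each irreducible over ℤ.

(5*u+1)*(u−4)

Need a pair with product 5·(−4) = −20 and sum −19: that's 1 and −20.
Split the middle term: 5*u**2+u − 20*u−4 = u*(5*u+1) − 4*(5*u+1).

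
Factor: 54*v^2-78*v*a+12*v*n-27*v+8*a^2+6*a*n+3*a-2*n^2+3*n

(6*v-8*a+2*n-3)*(9*v-a-n)

Group: 6*v*(9*v-a-n) + (-8*a+2*n-3)*(9*v-a-n); both groups contain (9*v-a-n).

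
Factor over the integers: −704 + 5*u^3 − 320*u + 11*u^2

By the rational root theorem, u = −11/5 is a root, so (5*u + 11) is a factor; dividing leaves u^2 − 64.
The remaining quadratic factors as (u − 8)(u + 8).

(5*u + 11)*(u + 8)*(u − 8)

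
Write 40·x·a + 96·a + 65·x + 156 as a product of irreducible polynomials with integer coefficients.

Group as (40·x·a + 65·x) + (96·a + 156) = 5·x·(8·a + 13) + 12·(8·a + 13).
Both groups share the factor (8·a + 13).

(5·x + 12)·(8·a + 13)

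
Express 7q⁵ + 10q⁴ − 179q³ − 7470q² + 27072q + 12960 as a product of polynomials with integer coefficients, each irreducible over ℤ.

Testing divisors of the constant over divisors of the leading coefficient, q = 4 is a root, giving the factor (q − 4) and quotient 7q⁴ + 38q³ − 27q² − 7578q − 3240.
Next, q = 9 is a root, giving the factor (q − 9) and quotient 7q³ + 101q² + 882q + 360.
Then q = −3/7 is a root, so (7q + 3) divides it; the quotient is q² + 14q + 120.
The quadratic q² + 14q + 120 has discriminant −284 < 0 and is irreducible over ℤ.

(7q + 3)(q − 4)(q − 9)(q² + 14q + 120)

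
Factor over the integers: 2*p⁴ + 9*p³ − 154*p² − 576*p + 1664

(2*p + 13)*(p + 8)*(p − 2)*(p − 8)

Trying the rational-root candidates, p = 2 is a root, so (p − 2) divides it; the quotient is 2*p³ + 13*p² − 128*p − 832.
Next, p = −8 is a root, so (p + 8) is a factor; dividing leaves 2*p² − 3*p − 104.
The remaining quadratic factors as (2*p + 13)(p − 8).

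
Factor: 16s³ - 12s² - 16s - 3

Trying the rational-root candidates, s = -1/2 is a root, giving the factor (2s + 1) and quotient 8s² - 10s - 3.
The remaining quadratic factors as (4s + 1)(2s - 3).

(2s + 1)(2s - 3)(4s + 1)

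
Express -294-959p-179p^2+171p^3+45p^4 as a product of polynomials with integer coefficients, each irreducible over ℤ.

Trying the rational-root candidates, p = -3 is a root, giving the factor (p+3) and quotient 45p^3+36p^2-287p-98.
Next, p = 7/3 is a root, giving the factor (3p-7) and quotient 15p^2+47p+14.
The remaining quadratic factors as (5p+14)(3p+1).

(3p+1)(3p-7)(5p+14)(p+3)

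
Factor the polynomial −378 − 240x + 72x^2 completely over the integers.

6(2x − 9)(6x + 7)

Pull out the common factor 6, then factor the remaining trinomial.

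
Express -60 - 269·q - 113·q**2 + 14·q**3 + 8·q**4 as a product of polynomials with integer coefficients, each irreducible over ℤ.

(2·q + 5)·(4·q + 1)·(q + 3)·(q - 4)

Among the possible rational roots, q = -3 is a root, so (q + 3) divides it; the quotient is 8·q**3 - 10·q**2 - 83·q - 20.
Continuing, q = -5/2 is a root, so (2·q + 5) is a factor; dividing leaves 4·q**2 - 15·q - 4.
The remaining quadratic factors as (4·q + 1)(q - 4).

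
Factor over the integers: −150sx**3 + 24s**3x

6sx(2s + 5x)(2s − 5x)

Every term has a factor of 6sx. Then 4s**2 − 25x**2 = (2s)² − (5x)².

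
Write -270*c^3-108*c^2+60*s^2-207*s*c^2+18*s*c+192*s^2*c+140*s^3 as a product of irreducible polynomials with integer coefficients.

(5*s-6*c)*(14*s+15*c+6)*(2*s+3*c)

Group: 2*s*(70*s^2-9*s*c+30*s-90*c^2-36*c) + 3*c*(70*s^2-9*s*c+30*s-90*c^2-36*c); both groups contain (70*s^2-9*s*c+30*s-90*c^2-36*c), so (2*s+3*c) is a factor with cofactor 70*s^2-9*s*c+30*s-90*c^2-36*c.
The cofactor groups again: 70*s^2-9*s*c+30*s-90*c^2-36*c = 14*s*(5*s-6*c) + (15*c+6)*(5*s-6*c); both groups contain (5*s-6*c), giving (14*s+15*c+6)*(5*s-6*c).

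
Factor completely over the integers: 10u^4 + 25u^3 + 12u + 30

(2u + 5)(5u^3 + 6)

Group as (10u^4 + 12u) + (25u^3 + 30) = 2u(5u^3 + 6) + 5(5u^3 + 6).
Both groups share the factor (5u^3 + 6).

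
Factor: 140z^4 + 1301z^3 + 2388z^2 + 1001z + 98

(4z + 7)(5z + 2)(7z + 1)(z + 7)

Among the possible rational roots, z = -2/5 is a root, so (5z + 2) divides it; the quotient is 28z^3 + 249z^2 + 378z + 49.
Continuing, z = -1/7 is a root, so (7z + 1) divides it; the quotient is 4z^2 + 35z + 49.
The remaining quadratic factors as (z + 7)(4z + 7).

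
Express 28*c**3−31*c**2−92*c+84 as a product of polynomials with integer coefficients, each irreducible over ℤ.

(4*c+7)*(7*c−6)*(c−2)

Trying the rational-root candidates, c = −7/4 is a root, giving the factor (4*c+7) and quotient 7*c**2−20*c+12.
The remaining quadratic factors as (c−2)(7*c−6).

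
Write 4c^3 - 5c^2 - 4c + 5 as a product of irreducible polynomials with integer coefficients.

Among the possible rational roots, c = 1 is a root, giving the factor (c - 1) and quotient 4c^2 - c - 5.
The remaining quadratic factors as (c + 1)(4c - 5).

(4c - 5)(c + 1)(c - 1)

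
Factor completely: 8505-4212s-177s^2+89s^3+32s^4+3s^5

(3s-7)(s+9)(s-3)(s^2+7s+45)

Trying the rational-root candidates, s = 3 is a root, so (s-3) is a factor; dividing leaves 3s^4+41s^3+212s^2+459s-2835.
Continuing, s = -9 is a root, so (s+9) is a factor; dividing leaves 3s^3+14s^2+86s-315.
Continuing, s = 7/3 is a root, so (3s-7) is a factor; dividing leaves s^2+7s+45.
The quadratic s^2+7s+45 has discriminant -131 < 0 and is irreducible over ℤ.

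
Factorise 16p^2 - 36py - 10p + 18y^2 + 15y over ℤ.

(2p - 3y)(8p - 6y - 5)

Group: 2p(8p - 6y - 5) - 3y(8p - 6y - 5); both groups contain (8p - 6y - 5).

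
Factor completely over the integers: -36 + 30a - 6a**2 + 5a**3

(5a - 6)(a**2 + 6)

Group as (5a**3 + 30a) + (-6a**2 - 36) = 5a(a**2 + 6) - 6(a**2 + 6).
Both groups share the factor (a**2 + 6).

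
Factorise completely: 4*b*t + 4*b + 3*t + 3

(4*b + 3)*(t + 1)

Group as (4*b*t + 4*b) + (3*t + 3) = 4*b*(t + 1) + 3*(t + 1).
Both groups share the factor (t + 1).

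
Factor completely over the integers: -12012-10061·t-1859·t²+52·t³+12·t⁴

(2·t+7)·(6·t+11)·(t+12)·(t-13)

Among the possible rational roots, t = 13 is a root, so (t-13) is a factor; dividing leaves 12·t³+208·t²+845·t+924.
Continuing, t = -11/6 is a root, giving the factor (6·t+11) and quotient 2·t²+31·t+84.
The remaining quadratic factors as (2·t+7)(t+12).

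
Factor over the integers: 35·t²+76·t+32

Need a pair with product 35·32 = 1120 and sum 76: that's 20 and 56.
Split the middle term: 35·t²+20·t + 56·t+32 = 5·t·(7·t+4) + 8·(7·t+4).

(5·t+8)·(7·t+4)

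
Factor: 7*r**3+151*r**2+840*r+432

Among the possible rational roots, r = −4/7 is a root, so (7*r+4) divides it; the quotient is r**2+21*r+108.
The remaining quadratic factors as (r+9)(r+12).

(7*r+4)*(r+12)*(r+9)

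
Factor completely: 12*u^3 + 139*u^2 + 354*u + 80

Testing divisors of the constant over divisors of the leading coefficient, u = -1/4 is a root, so (4*u + 1) divides it; the quotient is 3*u^2 + 34*u + 80.
The remaining quadratic factors as (3*u + 10)(u + 8).

(3*u + 10)*(4*u + 1)*(u + 8)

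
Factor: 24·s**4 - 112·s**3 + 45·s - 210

Group as (24·s**4 + 45·s) + (-112·s**3 - 210) = 3·s·(8·s**3 + 15) - 14·(8·s**3 + 15).
Both groups share the factor (8·s**3 + 15).

(3·s - 14)·(8·s**3 + 15)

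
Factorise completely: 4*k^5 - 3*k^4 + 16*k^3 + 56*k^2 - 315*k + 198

Trying the rational-root candidates, k = 2 is a root, giving the factor (k - 2) and quotient 4*k^4 + 5*k^3 + 26*k^2 + 108*k - 99.
Next, k = -3 is a root, so (k + 3) is a factor; dividing leaves 4*k^3 - 7*k^2 + 47*k - 33.
Continuing, k = 3/4 is a root, giving the factor (4*k - 3) and quotient k^2 - k + 11.
The quadratic k^2 - k + 11 has discriminant -43 < 0 and is irreducible over ℤ.

(4*k - 3)*(k + 3)*(k - 2)*(k^2 - k + 11)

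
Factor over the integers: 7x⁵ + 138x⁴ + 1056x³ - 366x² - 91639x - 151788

By the rational root theorem, x = -12/7 is a root, giving the factor (7x + 12) and quotient x⁴ + 18x³ + 120x² - 258x - 12649.
Then x = -13 is a root, so (x + 13) divides it; the quotient is x³ + 5x² + 55x - 973.
Next, x = 7 is a root, so (x - 7) is a factor; dividing leaves x² + 12x + 139.
The quadratic x² + 12x + 139 has discriminant -412 < 0 and is irreducible over ℤ.

(7x + 12)(x + 13)(x - 7)(x² + 12x + 139)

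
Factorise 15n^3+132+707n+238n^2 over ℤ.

(3n+11)(5n+1)(n+12)

By the rational root theorem, n = -12 is a root, so (n+12) is a factor; dividing leaves 15n^2+58n+11.
The remaining quadratic factors as (5n+1)(3n+11).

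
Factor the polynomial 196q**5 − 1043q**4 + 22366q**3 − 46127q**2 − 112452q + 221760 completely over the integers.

By the rational root theorem, q = 11/4 is a root, giving the factor (4q − 11) and quotient 49q**4 − 126q**3 + 5245q**2 + 2892q − 20160.
Next, q = 12/7 is a root, so (7q − 12) divides it; the quotient is 7q**3 − 6q**2 + 739q + 1680.
Continuing, q = −15/7 is a root, giving the factor (7q + 15) and quotient q**2 − 3q + 112.
The quadratic q**2 − 3q + 112 has discriminant −439 < 0 and is irreducible over ℤ.

(4q − 11)(7q + 15)(7q − 12)(q**2 − 3q + 112)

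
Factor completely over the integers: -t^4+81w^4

(3w)⁴ − (t)⁴ = ((3w)² − (t)²)((3w)² + (t)²); the first factor splits again, the second (9w^2+t^2) is irreducible.

(3w-t)(3w+t)(9w^2+t^2)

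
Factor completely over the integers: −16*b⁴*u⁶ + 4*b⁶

4*b⁴*(b + 2*u³)*(b − 2*u³)

Every term has a factor of 4*b⁴; factoring it out leaves b² − 4*u⁶.
Recognize a difference of squares with the parts b and 2*u³.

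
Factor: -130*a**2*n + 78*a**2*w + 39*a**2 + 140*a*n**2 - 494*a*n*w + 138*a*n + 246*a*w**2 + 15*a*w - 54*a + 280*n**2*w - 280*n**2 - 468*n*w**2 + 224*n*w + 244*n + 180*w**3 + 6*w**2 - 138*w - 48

-(10*n - 6*w - 3)*(13*a - 14*n + 15*w + 8)*(a + 2*w - 2)

Group: 10*n*(-13*a**2 + 14*a*n - 41*a*w + 18*a + 28*n*w - 28*n - 30*w**2 + 14*w + 16) + (-6*w - 3)*(-13*a**2 + 14*a*n - 41*a*w + 18*a + 28*n*w - 28*n - 30*w**2 + 14*w + 16); both groups contain (-13*a**2 + 14*a*n - 41*a*w + 18*a + 28*n*w - 28*n - 30*w**2 + 14*w + 16), so (10*n - 6*w - 3) is a factor with cofactor -13*a**2 + 14*a*n - 41*a*w + 18*a + 28*n*w - 28*n - 30*w**2 + 14*w + 16.
The cofactor groups again: -13*a**2 + 14*a*n - 41*a*w + 18*a + 28*n*w - 28*n - 30*w**2 + 14*w + 16 = -13*a*(a + 2*w - 2) + (14*n - 15*w - 8)*(a + 2*w - 2); both groups contain (a + 2*w - 2), giving -(13*a - 14*n + 15*w + 8)*(a + 2*w - 2).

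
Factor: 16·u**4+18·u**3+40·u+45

(8·u+9)·(2·u**3+5)

Group as (16·u**4+40·u) + (18·u**3+45) = 8·u·(2·u**3+5) + 9·(2·u**3+5).
Both groups share the factor (2·u**3+5).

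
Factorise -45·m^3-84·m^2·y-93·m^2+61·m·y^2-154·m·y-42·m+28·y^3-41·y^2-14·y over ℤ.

Group: 5·m·(-9·m^2-24·m·y-6·m-7·y^2-2·y) + (-4·y+7)·(-9·m^2-24·m·y-6·m-7·y^2-2·y); both groups contain (-9·m^2-24·m·y-6·m-7·y^2-2·y), so (5·m-4·y+7) is a factor with cofactor -9·m^2-24·m·y-6·m-7·y^2-2·y.
The cofactor groups again: -9·m^2-24·m·y-6·m-7·y^2-2·y = -3·m·(3·m+y) + (-7·y-2)·(3·m+y); both groups contain (3·m+y), giving -(3·m+7·y+2)·(3·m+y).

-(3·m+7·y+2)·(3·m+y)·(5·m-4·y+7)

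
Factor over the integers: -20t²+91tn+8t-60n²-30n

-(4t-15n)(5t-4n-2)

Group: -5t(4t-15n) + (4n+2)(4t-15n); both groups contain (4t-15n).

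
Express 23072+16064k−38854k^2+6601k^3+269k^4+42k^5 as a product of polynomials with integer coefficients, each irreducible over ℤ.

(6k−7)(7k+4)(k−4)(k^2+11k+206)

Testing divisors of the constant over divisors of the leading coefficient, k = −4/7 is a root, so (7k+4) is a factor; dividing leaves 6k^4+35k^3+923k^2−6078k+5768.
Continuing, k = 7/6 is a root, giving the factor (6k−7) and quotient k^3+7k^2+162k−824.
Then k = 4 is a root, giving the factor (k−4) and quotient k^2+11k+206.
The quadratic k^2+11k+206 has discriminant −703 < 0 and is irreducible over ℤ.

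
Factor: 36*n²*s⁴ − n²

n²*(6*s² + 1)*(6*s² − 1)

Factor out n² first: what remains is 36*s⁴ − 1.
Recognize a difference of squares with the parts 6*s² and 1.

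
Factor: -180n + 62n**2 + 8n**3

Pull out the common factor 2n, then factor the remaining trinomial.

2n(4n - 9)(n + 10)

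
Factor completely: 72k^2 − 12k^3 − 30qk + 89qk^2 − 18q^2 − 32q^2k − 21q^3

Group: q(−21q^2 + 31qk − 18q − 4k^2 + 24k) + 3k(−21q^2 + 31qk − 18q − 4k^2 + 24k); both groups contain (−21q^2 + 31qk − 18q − 4k^2 + 24k), so (q + 3k) is a factor with cofactor −21q^2 + 31qk − 18q − 4k^2 + 24k.
The cofactor groups again: −21q^2 + 31qk − 18q − 4k^2 + 24k = −7q(3q − 4k) + (k − 6)(3q − 4k); both groups contain (3q − 4k), giving −(7q − k + 6)(3q − 4k).

−(3q − 4k)(7q − k + 6)(q + 3k)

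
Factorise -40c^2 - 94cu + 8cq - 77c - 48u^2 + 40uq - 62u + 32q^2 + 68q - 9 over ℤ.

-(5c + 8u + 4q + 9)(8c + 6u - 8q + 1)

Group: -8c(5c + 8u + 4q + 9) + (-6u + 8q - 1)(5c + 8u + 4q + 9); both groups contain (5c + 8u + 4q + 9).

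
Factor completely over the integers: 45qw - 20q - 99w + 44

Group as (45qw - 20q) + (-99w + 44) = 5q(9w - 4) - 11(9w - 4).
Both groups share the factor (9w - 4).

(5q - 11)(9w - 4)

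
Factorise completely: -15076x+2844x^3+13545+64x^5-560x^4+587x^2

(4x+9)(4x-5)(4x-7)(x^2-8x+43)

Trying the rational-root candidates, x = 7/4 is a root, so (4x-7) divides it; the quotient is 16x^4-112x^3+515x^2+1048x-1935.
Next, x = -9/4 is a root, giving the factor (4x+9) and quotient 4x^3-37x^2+212x-215.
Continuing, x = 5/4 is a root, giving the factor (4x-5) and quotient x^2-8x+43.
The quadratic x^2-8x+43 has discriminant -108 < 0 and is irreducible over ℤ.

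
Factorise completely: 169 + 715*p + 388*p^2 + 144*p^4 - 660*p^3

By the rational root theorem, p = -1/3 is a root, so (3*p + 1) divides it; the quotient is 48*p^3 - 236*p^2 + 208*p + 169.
Continuing, p = 13/6 is a root, so (6*p - 13) is a factor; dividing leaves 8*p^2 - 22*p - 13.
The remaining quadratic factors as (4*p - 13)(2*p + 1).

(2*p + 1)*(3*p + 1)*(4*p - 13)*(6*p - 13)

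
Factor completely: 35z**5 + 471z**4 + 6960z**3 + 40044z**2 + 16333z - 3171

Among the possible rational roots, z = 1/7 is a root, so (7z - 1) divides it; the quotient is 5z**4 + 68z**3 + 1004z**2 + 5864z + 3171.
Next, z = -3/5 is a root, so (5z + 3) divides it; the quotient is z**3 + 13z**2 + 193z + 1057.
Then z = -7 is a root, so (z + 7) divides it; the quotient is z**2 + 6z + 151.
The quadratic z**2 + 6z + 151 has discriminant -568 < 0 and is irreducible over ℤ.

(5z + 3)(7z - 1)(z + 7)(z**2 + 6z + 151)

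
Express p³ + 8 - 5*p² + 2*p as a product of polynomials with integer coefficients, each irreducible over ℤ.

(p + 1)*(p - 2)*(p - 4)

Among the possible rational roots, p = 2 is a root, so (p - 2) divides it; the quotient is p² - 3*p - 4.
The remaining quadratic factors as (p + 1)(p - 4).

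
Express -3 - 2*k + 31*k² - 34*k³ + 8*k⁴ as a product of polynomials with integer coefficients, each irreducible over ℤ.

(2*k - 1)*(4*k + 1)*(k - 1)*(k - 3)

By the rational root theorem, k = 1/2 is a root, so (2*k - 1) is a factor; dividing leaves 4*k³ - 15*k² + 8*k + 3.
Next, k = 1 is a root, giving the factor (k - 1) and quotient 4*k² - 11*k - 3.
The remaining quadratic factors as (k - 3)(4*k + 1).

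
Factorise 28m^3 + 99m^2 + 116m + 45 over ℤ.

(4m + 5)(7m + 9)(m + 1)

Among the possible rational roots, m = -5/4 is a root, giving the factor (4m + 5) and quotient 7m^2 + 16m + 9.
The remaining quadratic factors as (m + 1)(7m + 9).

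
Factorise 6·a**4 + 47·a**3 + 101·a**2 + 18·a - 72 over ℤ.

(2·a + 3)·(3·a - 2)·(a + 3)·(a + 4)

Trying the rational-root candidates, a = 2/3 is a root, so (3·a - 2) divides it; the quotient is 2·a**3 + 17·a**2 + 45·a + 36.
Then a = -4 is a root, so (a + 4) divides it; the quotient is 2·a**2 + 9·a + 9.
The remaining quadratic factors as (a + 3)(2·a + 3).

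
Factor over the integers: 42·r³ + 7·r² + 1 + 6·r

Group as (42·r³ + 6·r) + (7·r² + 1) = 6·r·(7·r² + 1) + (7·r² + 1).
Both groups share the factor (7·r² + 1).

(6·r + 1)·(7·r² + 1)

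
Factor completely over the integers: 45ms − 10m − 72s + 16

Group as (45ms − 10m) + (−72s + 16) = 5m(9s − 2) − 8(9s − 2).
Both groups share the factor (9s − 2).

(5m − 8)(9s − 2)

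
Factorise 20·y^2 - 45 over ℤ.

Factor out 5, leaving 4·y^2 - 9, which is a difference of two squares.

5·(2·y + 3)·(2·y - 3)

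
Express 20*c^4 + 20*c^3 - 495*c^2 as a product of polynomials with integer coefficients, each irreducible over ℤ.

Pull out the common factor 5*c^2, then factor the remaining trinomial.

5*c^2*(2*c + 11)*(2*c - 9)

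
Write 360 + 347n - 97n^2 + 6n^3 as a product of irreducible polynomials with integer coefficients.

(6n + 5)(n - 8)(n - 9)

By the rational root theorem, n = 9 is a root, so (n - 9) is a factor; dividing leaves 6n^2 - 43n - 40.
The remaining quadratic factors as (6n + 5)(n - 8).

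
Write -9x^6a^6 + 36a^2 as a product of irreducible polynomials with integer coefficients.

Factor out 9a^2 first: what remains is -x^6a^4 + 4.
Recognize a difference of squares with the parts 2 and x^3a^2.

-9a^2(x^3a^2 + 2)(x^3a^2 - 2)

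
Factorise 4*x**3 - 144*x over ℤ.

Pull out the common factor 4*x; x**2 - 36 is a difference of squares.

4*x*(x + 6)*(x - 6)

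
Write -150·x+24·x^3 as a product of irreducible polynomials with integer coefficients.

Pull out the common factor 6·x; 4·x^2-25 is a difference of squares.

6·x·(2·x+5)·(2·x-5)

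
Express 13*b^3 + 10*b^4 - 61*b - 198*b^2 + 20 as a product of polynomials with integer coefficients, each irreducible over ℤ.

Among the possible rational roots, b = 4 is a root, giving the factor (b - 4) and quotient 10*b^3 + 53*b^2 + 14*b - 5.
Next, b = -1/2 is a root, giving the factor (2*b + 1) and quotient 5*b^2 + 24*b - 5.
The remaining quadratic factors as (b + 5)(5*b - 1).

(2*b + 1)*(5*b - 1)*(b + 5)*(b - 4)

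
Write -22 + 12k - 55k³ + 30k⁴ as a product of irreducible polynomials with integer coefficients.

(6k - 11)(5k³ + 2)

Group as (30k⁴ + 12k) + (-55k³ - 22) = 6k(5k³ + 2) - 11(5k³ + 2).
Both groups share the factor (5k³ + 2).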